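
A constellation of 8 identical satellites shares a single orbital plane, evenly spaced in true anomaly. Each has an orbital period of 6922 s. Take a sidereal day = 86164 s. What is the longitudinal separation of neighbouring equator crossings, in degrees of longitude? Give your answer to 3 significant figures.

3.62°

Single-satellite node shift = (6922.0/86164) × 360° = 28.92°.
With 8 satellites evenly phased, successive equator crossings are 28.92/8 = 3.615° apart.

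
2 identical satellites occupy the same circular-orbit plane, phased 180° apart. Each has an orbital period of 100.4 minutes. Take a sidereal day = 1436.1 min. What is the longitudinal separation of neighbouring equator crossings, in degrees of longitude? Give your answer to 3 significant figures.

T = 100.4 min = 6024.0 s.
Single-satellite node shift = (6024.0/86166) × 360° = 25.17°.
With 2 satellites evenly phased, successive equator crossings are 25.17/2 = 12.584° apart.

12.6°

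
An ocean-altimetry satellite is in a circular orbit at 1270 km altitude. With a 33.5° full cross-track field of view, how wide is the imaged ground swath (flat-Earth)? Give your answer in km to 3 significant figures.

Half-angle = 33.5°/2 = 16.75°.
Swath width ≈ 2h·tan(θ/2) = 2 × 1270 × tan(16.75°) = 764.5 km.

764 km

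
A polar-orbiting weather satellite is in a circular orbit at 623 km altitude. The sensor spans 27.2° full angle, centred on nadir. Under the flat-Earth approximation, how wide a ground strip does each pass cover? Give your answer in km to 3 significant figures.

301 km

Half-angle = 27.2°/2 = 13.6°.
Swath width ≈ 2h·tan(θ/2) = 2 × 623 × tan(13.6°) = 301.4 km.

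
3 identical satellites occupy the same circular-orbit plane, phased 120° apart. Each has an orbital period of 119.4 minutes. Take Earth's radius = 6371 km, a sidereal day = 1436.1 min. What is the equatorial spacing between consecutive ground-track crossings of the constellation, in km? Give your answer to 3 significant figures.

1110 km

T = 119.4 min = 7164.0 s.
Single-satellite node shift = (7164.0/86166) × 360° = 29.93°.
With 3 satellites evenly phased, successive equator crossings are 29.93/3 = 9.977° apart.
That is 9.977 × 111.2 = 1109 km at the equator.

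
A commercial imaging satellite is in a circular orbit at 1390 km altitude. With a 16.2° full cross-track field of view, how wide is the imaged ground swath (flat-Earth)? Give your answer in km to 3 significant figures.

396 km

Half-angle = 16.2°/2 = 8.1°.
Swath width ≈ 2h·tan(θ/2) = 2 × 1390 × tan(8.1°) = 395.7 km.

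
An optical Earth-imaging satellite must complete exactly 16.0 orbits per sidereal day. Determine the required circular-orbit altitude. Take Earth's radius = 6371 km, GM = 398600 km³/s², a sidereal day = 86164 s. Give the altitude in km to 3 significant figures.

269 km

Required period T = 86164 / 16.0 = 5385.2 s.
From T = 2π√(a³/μ): a = (μ T²/4π²)^(1/3) = (398600 × 5385.2² / 4π²)^(1/3) = 6640 km.
Altitude h = a − R = 6640 − 6371 = 269 km.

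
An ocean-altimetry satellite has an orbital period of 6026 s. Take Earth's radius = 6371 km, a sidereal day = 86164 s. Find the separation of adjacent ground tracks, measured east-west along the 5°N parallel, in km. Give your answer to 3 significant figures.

Node shift per orbit = (6026.0/86164) × 360° = 25.18°.
Equatorial spacing = 25.18 × 111.2 km/° = 2800 km.
At 5° latitude, spacing = 2800 × cos(5°) = 2789 km.

2790 km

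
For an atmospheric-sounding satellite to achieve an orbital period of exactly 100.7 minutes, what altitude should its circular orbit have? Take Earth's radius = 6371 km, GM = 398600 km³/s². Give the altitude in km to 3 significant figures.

799 km

T = 100.7 min = 6042.0 s.
From T = 2π√(a³/μ): a = (μ T²/4π²)^(1/3) = (398600 × 6042.0² / 4π²)^(1/3) = 7170 km.
Altitude h = a − R = 7170 − 6371 = 799 km.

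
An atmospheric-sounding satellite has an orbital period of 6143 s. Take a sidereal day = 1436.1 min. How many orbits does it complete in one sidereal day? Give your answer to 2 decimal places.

Orbits per sidereal day = 86166 / 6143.0 = 14.027.

14.03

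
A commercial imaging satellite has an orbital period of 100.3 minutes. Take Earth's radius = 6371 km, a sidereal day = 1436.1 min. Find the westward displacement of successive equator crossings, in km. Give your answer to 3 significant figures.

T = 100.3 min = 6018.0 s.
During one orbit Earth rotates (6018.0 / 86166) × 360° = 25.14°.
At the equator that is 25.14° × (2π·6371/360) km/° = 25.14 × 111.2 = 2796 km.

2800 km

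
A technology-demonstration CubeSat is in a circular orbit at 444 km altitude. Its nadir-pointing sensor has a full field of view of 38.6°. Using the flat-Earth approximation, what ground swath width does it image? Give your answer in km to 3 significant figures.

311 km

Half-angle = 38.6°/2 = 19.3°.
Swath width ≈ 2h·tan(θ/2) = 2 × 444 × tan(19.3°) = 311.0 km.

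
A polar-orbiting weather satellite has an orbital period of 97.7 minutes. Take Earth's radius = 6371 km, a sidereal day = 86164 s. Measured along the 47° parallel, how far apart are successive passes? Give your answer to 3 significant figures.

1860 km

T = 97.7 min = 5862.0 s.
Node shift per orbit = (5862.0/86164) × 360° = 24.49°.
Equatorial spacing = 24.49 × 111.2 km/° = 2723 km.
At 47° latitude, spacing = 2723 × cos(47°) = 1857 km.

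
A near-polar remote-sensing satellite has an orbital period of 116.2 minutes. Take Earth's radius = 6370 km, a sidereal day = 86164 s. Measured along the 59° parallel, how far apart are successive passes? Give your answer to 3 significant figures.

T = 116.2 min = 6972.0 s.
Node shift per orbit = (6972.0/86164) × 360° = 29.13°.
Equatorial spacing = 29.13 × 111.2 km/° = 3239 km.
At 59° latitude, spacing = 3239 × cos(59°) = 1668 km.

1670 km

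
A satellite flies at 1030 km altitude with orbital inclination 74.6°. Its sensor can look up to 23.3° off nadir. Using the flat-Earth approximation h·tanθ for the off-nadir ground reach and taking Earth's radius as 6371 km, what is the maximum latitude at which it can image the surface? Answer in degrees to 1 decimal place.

78.6°

For a prograde orbit the ground track reaches latitude ±i = ±74.6°.
Sensor half-swath on the ground ≈ 1030·tan(23.3°) = 444 km = 3.99° of latitude.
Maximum observable latitude ≈ 74.6 + 3.99 = 78.6°.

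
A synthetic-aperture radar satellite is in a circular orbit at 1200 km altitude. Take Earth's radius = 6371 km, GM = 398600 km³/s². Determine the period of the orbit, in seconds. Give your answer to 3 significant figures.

Semi-major axis a = 6371 + 1200 = 7571 km. Period T = 2π√(a³/μ) = 2π√(7571³/398600) = 6556.0 s = 109.27 min.

6560 seconds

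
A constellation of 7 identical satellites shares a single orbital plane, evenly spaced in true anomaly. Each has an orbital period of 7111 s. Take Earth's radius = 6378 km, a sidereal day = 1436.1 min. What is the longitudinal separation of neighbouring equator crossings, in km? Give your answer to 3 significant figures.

Single-satellite node shift = (7111.0/86166) × 360° = 29.71°.
With 7 satellites evenly phased, successive equator crossings are 29.71/7 = 4.244° apart.
That is 4.244 × 111.3 = 472 km at the equator.

472 km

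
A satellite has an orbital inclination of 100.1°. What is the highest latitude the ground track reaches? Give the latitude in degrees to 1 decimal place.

79.9°

Retrograde orbit: the ground track reaches ±(180° − i) = ±(180 − 100.1) = ±79.9°.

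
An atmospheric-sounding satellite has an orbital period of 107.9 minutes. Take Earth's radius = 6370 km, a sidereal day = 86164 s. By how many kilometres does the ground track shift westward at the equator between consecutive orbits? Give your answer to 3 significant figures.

3010 km

T = 107.9 min = 6474.0 s.
During one orbit Earth rotates (6474.0 / 86164) × 360° = 27.05°.
At the equator that is 27.05° × (2π·6370/360) km/° = 27.05 × 111.2 = 3007 km.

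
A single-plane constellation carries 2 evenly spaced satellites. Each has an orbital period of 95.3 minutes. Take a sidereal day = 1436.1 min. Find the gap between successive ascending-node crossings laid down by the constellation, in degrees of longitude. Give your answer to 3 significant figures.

T = 95.3 min = 5718.0 s.
Single-satellite node shift = (5718.0/86166) × 360° = 23.89°.
With 2 satellites evenly phased, successive equator crossings are 23.89/2 = 11.945° apart.

11.9°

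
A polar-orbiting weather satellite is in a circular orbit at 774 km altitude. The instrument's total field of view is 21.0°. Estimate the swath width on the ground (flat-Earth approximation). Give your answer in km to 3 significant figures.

Half-angle = 21.0°/2 = 10.5°.
Swath width ≈ 2h·tan(θ/2) = 2 × 774 × tan(10.5°) = 286.9 km.

287 km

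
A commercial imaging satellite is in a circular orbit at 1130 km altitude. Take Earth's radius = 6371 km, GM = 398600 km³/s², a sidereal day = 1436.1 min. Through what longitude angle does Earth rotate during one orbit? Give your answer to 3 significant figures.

27.0°

Semi-major axis a = 6371 + 1130 = 7501 km. Period T = 2π√(a³/μ) = 2π√(7501³/398600) = 6465.3 s = 107.76 min.
During one orbit Earth rotates (6465.3 / 86166) × 360° = 27.01°.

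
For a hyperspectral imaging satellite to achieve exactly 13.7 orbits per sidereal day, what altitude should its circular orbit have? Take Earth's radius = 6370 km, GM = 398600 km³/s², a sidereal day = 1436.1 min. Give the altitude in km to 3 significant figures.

994 km

Required period T = 86166 / 13.7 = 6289.5 s.
From T = 2π√(a³/μ): a = (μ T²/4π²)^(1/3) = (398600 × 6289.5² / 4π²)^(1/3) = 7364 km.
Altitude h = a − R = 7364 − 6370 = 994 km.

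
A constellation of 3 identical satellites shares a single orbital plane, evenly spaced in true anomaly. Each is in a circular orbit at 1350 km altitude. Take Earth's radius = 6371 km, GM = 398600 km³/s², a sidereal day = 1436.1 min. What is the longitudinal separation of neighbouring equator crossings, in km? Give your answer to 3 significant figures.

Semi-major axis a = 6371 + 1350 = 7721 km. Period T = 2π√(a³/μ) = 2π√(7721³/398600) = 6751.8 s = 112.53 min.
Single-satellite node shift = (6751.8/86166) × 360° = 28.21°.
With 3 satellites evenly phased, successive equator crossings are 28.21/3 = 9.403° apart.
That is 9.403 × 111.2 = 1046 km at the equator.

1050 km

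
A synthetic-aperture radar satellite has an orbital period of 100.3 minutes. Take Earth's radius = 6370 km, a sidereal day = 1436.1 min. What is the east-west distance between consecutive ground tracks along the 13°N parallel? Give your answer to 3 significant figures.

2720 km

T = 100.3 min = 6018.0 s.
Node shift per orbit = (6018.0/86166) × 360° = 25.14°.
Equatorial spacing = 25.14 × 111.2 km/° = 2795 km.
At 13° latitude, spacing = 2795 × cos(13°) = 2724 km.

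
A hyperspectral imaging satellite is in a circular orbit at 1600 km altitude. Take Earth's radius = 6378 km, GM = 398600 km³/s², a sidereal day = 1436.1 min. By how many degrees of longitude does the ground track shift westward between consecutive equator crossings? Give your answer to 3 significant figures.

Semi-major axis a = 6378 + 1600 = 7978 km. Period T = 2π√(a³/μ) = 2π√(7978³/398600) = 7091.7 s = 118.20 min.
During one orbit Earth rotates (7091.7 / 86166) × 360° = 29.63°.

29.6°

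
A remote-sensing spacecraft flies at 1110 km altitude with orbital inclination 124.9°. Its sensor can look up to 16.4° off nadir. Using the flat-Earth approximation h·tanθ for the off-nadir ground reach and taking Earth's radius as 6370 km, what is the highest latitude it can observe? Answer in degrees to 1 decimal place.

Retrograde orbit: the ground track reaches ±(180° − i) = ±(180 − 124.9) = ±55.1°.
Sensor half-swath on the ground ≈ 1110·tan(16.4°) = 327 km = 2.94° of latitude.
Maximum observable latitude ≈ 55.1 + 2.94 = 58.0°.

58.0°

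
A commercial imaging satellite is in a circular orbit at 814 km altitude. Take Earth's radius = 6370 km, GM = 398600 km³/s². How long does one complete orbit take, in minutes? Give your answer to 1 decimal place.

Semi-major axis a = 6370 + 814 = 7184 km. Period T = 2π√(a³/μ) = 2π√(7184³/398600) = 6059.8 s = 101.00 min.

101.0 min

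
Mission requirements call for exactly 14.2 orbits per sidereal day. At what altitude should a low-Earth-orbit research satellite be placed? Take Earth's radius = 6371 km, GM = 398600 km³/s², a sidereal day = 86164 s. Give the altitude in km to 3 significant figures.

819 km

Required period T = 86164 / 14.2 = 6067.9 s.
From T = 2π√(a³/μ): a = (μ T²/4π²)^(1/3) = (398600 × 6067.9² / 4π²)^(1/3) = 7190 km.
Altitude h = a − R = 7190 − 6371 = 819 km.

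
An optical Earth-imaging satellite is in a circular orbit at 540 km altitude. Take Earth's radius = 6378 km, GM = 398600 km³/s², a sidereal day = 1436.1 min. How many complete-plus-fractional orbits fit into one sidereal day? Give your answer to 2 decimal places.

15.05

Semi-major axis a = 6378 + 540 = 6918 km. Period T = 2π√(a³/μ) = 2π√(6918³/398600) = 5726.4 s = 95.44 min.
Orbits per sidereal day = 86166 / 5726.4 = 15.047.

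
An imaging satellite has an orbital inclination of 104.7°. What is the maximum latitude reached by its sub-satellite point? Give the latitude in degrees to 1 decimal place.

75.3°

Retrograde orbit: the ground track reaches ±(180° − i) = ±(180 − 104.7) = ±75.3°.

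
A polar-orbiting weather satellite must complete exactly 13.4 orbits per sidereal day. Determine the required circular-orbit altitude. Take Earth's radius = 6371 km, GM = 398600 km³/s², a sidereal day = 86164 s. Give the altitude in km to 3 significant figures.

1100 km

Required period T = 86164 / 13.4 = 6430.1 s.
From T = 2π√(a³/μ): a = (μ T²/4π²)^(1/3) = (398600 × 6430.1² / 4π²)^(1/3) = 7474 km.
Altitude h = a − R = 7474 − 6371 = 1103 km.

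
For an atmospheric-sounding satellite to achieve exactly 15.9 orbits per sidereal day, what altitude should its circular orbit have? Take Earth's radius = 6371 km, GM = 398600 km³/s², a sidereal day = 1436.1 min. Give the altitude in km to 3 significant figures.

Required period T = 86166 / 15.9 = 5419.2 s.
From T = 2π√(a³/μ): a = (μ T²/4π²)^(1/3) = (398600 × 5419.2² / 4π²)^(1/3) = 6668 km.
Altitude h = a − R = 6668 − 6371 = 297 km.

297 km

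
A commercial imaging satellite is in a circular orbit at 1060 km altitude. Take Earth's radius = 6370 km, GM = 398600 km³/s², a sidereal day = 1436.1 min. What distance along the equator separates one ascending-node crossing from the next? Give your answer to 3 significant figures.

Semi-major axis a = 6370 + 1060 = 7430 km. Period T = 2π√(a³/μ) = 2π√(7430³/398600) = 6373.7 s = 106.23 min.
During one orbit Earth rotates (6373.7 / 86166) × 360° = 26.63°.
At the equator that is 26.63° × (2π·6370/360) km/° = 26.63 × 111.2 = 2961 km.

2960 km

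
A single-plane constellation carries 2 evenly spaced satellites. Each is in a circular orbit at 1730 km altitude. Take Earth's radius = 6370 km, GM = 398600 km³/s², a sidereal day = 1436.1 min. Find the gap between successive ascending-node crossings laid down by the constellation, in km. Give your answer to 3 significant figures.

1680 km

Semi-major axis a = 6370 + 1730 = 8100 km. Period T = 2π√(a³/μ) = 2π√(8100³/398600) = 7255.0 s = 120.92 min.
Single-satellite node shift = (7255.0/86166) × 360° = 30.31°.
With 2 satellites evenly phased, successive equator crossings are 30.31/2 = 15.156° apart.
That is 15.156 × 111.2 = 1685 km at the equator.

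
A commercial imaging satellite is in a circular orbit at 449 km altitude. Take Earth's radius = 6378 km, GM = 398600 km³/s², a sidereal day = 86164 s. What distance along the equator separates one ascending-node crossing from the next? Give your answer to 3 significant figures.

2610 km

Semi-major axis a = 6378 + 449 = 6827 km. Period T = 2π√(a³/μ) = 2π√(6827³/398600) = 5613.8 s = 93.56 min.
During one orbit Earth rotates (5613.8 / 86164) × 360° = 23.45°.
At the equator that is 23.45° × (2π·6378/360) km/° = 23.45 × 111.3 = 2611 km.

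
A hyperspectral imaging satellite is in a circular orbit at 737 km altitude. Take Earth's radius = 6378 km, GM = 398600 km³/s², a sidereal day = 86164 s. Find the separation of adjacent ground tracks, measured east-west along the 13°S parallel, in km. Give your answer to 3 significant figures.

Semi-major axis a = 6378 + 737 = 7115 km. Period T = 2π√(a³/μ) = 2π√(7115³/398600) = 5972.7 s = 99.55 min.
Node shift per orbit = (5972.7/86164) × 360° = 24.95°.
Equatorial spacing = 24.95 × 111.3 km/° = 2778 km.
At 13° latitude, spacing = 2778 × cos(13°) = 2707 km.

2710 km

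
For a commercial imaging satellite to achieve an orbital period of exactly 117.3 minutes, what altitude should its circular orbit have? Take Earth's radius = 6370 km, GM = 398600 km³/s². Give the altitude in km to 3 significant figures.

T = 117.3 min = 7038.0 s.
From T = 2π√(a³/μ): a = (μ T²/4π²)^(1/3) = (398600 × 7038.0² / 4π²)^(1/3) = 7938 km.
Altitude h = a − R = 7938 − 6370 = 1568 km.

1570 km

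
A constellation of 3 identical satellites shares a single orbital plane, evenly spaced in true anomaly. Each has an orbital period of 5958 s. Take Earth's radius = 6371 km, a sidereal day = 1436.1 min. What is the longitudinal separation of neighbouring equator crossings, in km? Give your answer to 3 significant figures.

Single-satellite node shift = (5958.0/86166) × 360° = 24.89°.
With 3 satellites evenly phased, successive equator crossings are 24.89/3 = 8.297° apart.
That is 8.297 × 111.2 = 923 km at the equator.

923 km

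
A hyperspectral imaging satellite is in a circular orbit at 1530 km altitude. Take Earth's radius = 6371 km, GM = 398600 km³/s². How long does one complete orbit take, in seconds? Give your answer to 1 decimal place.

Semi-major axis a = 6371 + 1530 = 7901 km. Period T = 2π√(a³/μ) = 2π√(7901³/398600) = 6989.3 s = 116.49 min.

6989.3 seconds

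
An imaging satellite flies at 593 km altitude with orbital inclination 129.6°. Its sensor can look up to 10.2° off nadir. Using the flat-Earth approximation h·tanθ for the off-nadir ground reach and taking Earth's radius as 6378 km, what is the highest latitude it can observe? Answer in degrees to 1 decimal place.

51.4°

Retrograde orbit: the ground track reaches ±(180° − i) = ±(180 − 129.6) = ±50.4°.
Sensor half-swath on the ground ≈ 593·tan(10.2°) = 107 km = 0.96° of latitude.
Maximum observable latitude ≈ 50.4 + 0.96 = 51.4°.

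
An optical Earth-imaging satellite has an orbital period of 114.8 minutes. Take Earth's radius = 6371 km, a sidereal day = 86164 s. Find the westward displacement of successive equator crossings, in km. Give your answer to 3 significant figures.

T = 114.8 min = 6888.0 s.
During one orbit Earth rotates (6888.0 / 86164) × 360° = 28.78°.
At the equator that is 28.78° × (2π·6371/360) km/° = 28.78 × 111.2 = 3200 km.

3200 km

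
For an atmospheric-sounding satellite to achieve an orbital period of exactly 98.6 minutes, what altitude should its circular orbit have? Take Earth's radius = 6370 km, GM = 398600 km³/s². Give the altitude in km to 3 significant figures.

T = 98.6 min = 5916.0 s.
From T = 2π√(a³/μ): a = (μ T²/4π²)^(1/3) = (398600 × 5916.0² / 4π²)^(1/3) = 7070 km.
Altitude h = a − R = 7070 − 6370 = 700 km.

700 km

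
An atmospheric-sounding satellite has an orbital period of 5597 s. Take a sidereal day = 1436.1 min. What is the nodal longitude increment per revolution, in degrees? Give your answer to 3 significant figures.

23.4°

During one orbit Earth rotates (5597.0 / 86166) × 360° = 23.38°.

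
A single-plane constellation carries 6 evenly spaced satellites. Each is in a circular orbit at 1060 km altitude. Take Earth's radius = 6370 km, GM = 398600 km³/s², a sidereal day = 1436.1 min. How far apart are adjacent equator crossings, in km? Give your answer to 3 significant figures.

Semi-major axis a = 6370 + 1060 = 7430 km. Period T = 2π√(a³/μ) = 2π√(7430³/398600) = 6373.7 s = 106.23 min.
Single-satellite node shift = (6373.7/86166) × 360° = 26.63°.
With 6 satellites evenly phased, successive equator crossings are 26.63/6 = 4.438° apart.
That is 4.438 × 111.2 = 493 km at the equator.

493 km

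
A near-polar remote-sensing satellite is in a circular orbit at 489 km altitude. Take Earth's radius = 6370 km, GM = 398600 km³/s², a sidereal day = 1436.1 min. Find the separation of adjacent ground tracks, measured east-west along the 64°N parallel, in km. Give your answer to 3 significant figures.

1150 km

Semi-major axis a = 6370 + 489 = 6859 km. Period T = 2π√(a³/μ) = 2π√(6859³/398600) = 5653.3 s = 94.22 min.
Node shift per orbit = (5653.3/86166) × 360° = 23.62°.
Equatorial spacing = 23.62 × 111.2 km/° = 2626 km.
At 64° latitude, spacing = 2626 × cos(64°) = 1151 km.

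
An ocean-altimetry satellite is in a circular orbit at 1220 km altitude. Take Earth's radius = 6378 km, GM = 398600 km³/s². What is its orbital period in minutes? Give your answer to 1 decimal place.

Semi-major axis a = 6378 + 1220 = 7598 km. Period T = 2π√(a³/μ) = 2π√(7598³/398600) = 6591.1 s = 109.85 min.

109.9 min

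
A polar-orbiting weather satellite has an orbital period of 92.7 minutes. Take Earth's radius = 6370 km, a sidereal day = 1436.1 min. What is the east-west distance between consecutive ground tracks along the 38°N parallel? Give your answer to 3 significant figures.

2040 km

T = 92.7 min = 5562.0 s.
Node shift per orbit = (5562.0/86166) × 360° = 23.24°.
Equatorial spacing = 23.24 × 111.2 km/° = 2584 km.
At 38° latitude, spacing = 2584 × cos(38°) = 2036 km.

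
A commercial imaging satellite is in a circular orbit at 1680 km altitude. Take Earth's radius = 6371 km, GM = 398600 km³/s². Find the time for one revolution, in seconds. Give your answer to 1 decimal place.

7189.3 seconds

Semi-major axis a = 6371 + 1680 = 8051 km. Period T = 2π√(a³/μ) = 2π√(8051³/398600) = 7189.3 s = 119.82 min.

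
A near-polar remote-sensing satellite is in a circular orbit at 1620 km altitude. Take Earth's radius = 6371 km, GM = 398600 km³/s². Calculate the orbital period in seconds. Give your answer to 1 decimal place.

Semi-major axis a = 6371 + 1620 = 7991 km. Period T = 2π√(a³/μ) = 2π√(7991³/398600) = 7109.1 s = 118.48 min.

7109.1 seconds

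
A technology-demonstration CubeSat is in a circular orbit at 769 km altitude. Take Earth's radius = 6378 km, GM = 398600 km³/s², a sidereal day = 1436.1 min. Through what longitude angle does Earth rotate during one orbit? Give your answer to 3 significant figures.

25.1°

Semi-major axis a = 6378 + 769 = 7147 km. Period T = 2π√(a³/μ) = 2π√(7147³/398600) = 6013.1 s = 100.22 min.
During one orbit Earth rotates (6013.1 / 86166) × 360° = 25.12°.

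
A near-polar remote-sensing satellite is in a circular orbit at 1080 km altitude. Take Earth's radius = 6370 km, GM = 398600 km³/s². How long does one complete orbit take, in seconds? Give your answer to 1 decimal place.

6399.5 seconds

Semi-major axis a = 6370 + 1080 = 7450 km. Period T = 2π√(a³/μ) = 2π√(7450³/398600) = 6399.5 s = 106.66 min.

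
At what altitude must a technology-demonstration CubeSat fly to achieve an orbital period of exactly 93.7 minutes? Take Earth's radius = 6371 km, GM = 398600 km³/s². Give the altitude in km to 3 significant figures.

463 km

T = 93.7 min = 5622.0 s.
From T = 2π√(a³/μ): a = (μ T²/4π²)^(1/3) = (398600 × 5622.0² / 4π²)^(1/3) = 6834 km.
Altitude h = a − R = 6834 − 6371 = 463 km.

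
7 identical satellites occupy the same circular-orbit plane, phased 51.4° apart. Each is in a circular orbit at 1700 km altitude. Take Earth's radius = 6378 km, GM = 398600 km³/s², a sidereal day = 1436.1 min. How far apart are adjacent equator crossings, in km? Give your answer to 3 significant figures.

Semi-major axis a = 6378 + 1700 = 8078 km. Period T = 2π√(a³/μ) = 2π√(8078³/398600) = 7225.5 s = 120.42 min.
Single-satellite node shift = (7225.5/86166) × 360° = 30.19°.
With 7 satellites evenly phased, successive equator crossings are 30.19/7 = 4.313° apart.
That is 4.313 × 111.3 = 480 km at the equator.

480 km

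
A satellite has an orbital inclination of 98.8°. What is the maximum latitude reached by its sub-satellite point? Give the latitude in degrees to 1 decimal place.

Retrograde orbit: the ground track reaches ±(180° − i) = ±(180 − 98.8) = ±81.2°.

81.2°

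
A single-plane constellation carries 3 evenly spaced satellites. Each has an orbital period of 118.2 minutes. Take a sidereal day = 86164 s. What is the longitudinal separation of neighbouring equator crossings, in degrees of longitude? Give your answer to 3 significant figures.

9.88°

T = 118.2 min = 7092.0 s.
Single-satellite node shift = (7092.0/86164) × 360° = 29.63°.
With 3 satellites evenly phased, successive equator crossings are 29.63/3 = 9.877° apart.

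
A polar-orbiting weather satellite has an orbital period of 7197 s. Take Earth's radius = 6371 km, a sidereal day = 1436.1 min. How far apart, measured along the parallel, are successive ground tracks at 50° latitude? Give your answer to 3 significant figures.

Node shift per orbit = (7197.0/86166) × 360° = 30.07°.
Equatorial spacing = 30.07 × 111.2 km/° = 3344 km.
At 50° latitude, spacing = 3344 × cos(50°) = 2149 km.

2150 km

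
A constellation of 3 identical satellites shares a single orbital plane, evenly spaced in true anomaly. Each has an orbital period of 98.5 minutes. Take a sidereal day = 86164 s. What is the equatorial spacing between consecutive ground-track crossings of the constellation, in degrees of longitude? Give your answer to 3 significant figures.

8.23°

T = 98.5 min = 5910.0 s.
Single-satellite node shift = (5910.0/86164) × 360° = 24.69°.
With 3 satellites evenly phased, successive equator crossings are 24.69/3 = 8.231° apart.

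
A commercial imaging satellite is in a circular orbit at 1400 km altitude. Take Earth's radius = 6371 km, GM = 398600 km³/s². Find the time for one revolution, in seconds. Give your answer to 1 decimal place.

6817.5 seconds

Semi-major axis a = 6371 + 1400 = 7771 km. Period T = 2π√(a³/μ) = 2π√(7771³/398600) = 6817.5 s = 113.63 min.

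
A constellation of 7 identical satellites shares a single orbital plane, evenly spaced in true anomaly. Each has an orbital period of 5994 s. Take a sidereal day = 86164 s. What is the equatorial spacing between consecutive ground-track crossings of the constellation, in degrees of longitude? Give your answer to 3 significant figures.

3.58°

Single-satellite node shift = (5994.0/86164) × 360° = 25.04°.
With 7 satellites evenly phased, successive equator crossings are 25.04/7 = 3.578° apart.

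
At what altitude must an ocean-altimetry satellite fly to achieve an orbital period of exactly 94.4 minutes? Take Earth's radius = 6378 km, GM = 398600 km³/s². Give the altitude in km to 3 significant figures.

T = 94.4 min = 5664.0 s.
From T = 2π√(a³/μ): a = (μ T²/4π²)^(1/3) = (398600 × 5664.0² / 4π²)^(1/3) = 6868 km.
Altitude h = a − R = 6868 − 6378 = 490 km.

490 km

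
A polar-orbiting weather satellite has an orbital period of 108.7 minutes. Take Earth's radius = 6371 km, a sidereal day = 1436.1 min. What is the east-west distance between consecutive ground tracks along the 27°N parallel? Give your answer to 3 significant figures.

2700 km

T = 108.7 min = 6522.0 s.
Node shift per orbit = (6522.0/86166) × 360° = 27.25°.
Equatorial spacing = 27.25 × 111.2 km/° = 3030 km.
At 27° latitude, spacing = 3030 × cos(27°) = 2700 km.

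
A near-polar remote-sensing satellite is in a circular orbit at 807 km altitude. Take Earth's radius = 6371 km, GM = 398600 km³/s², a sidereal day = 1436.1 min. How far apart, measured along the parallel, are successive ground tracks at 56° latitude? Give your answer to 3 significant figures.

Semi-major axis a = 6371 + 807 = 7178 km. Period T = 2π√(a³/μ) = 2π√(7178³/398600) = 6052.2 s = 100.87 min.
Node shift per orbit = (6052.2/86166) × 360° = 25.29°.
Equatorial spacing = 25.29 × 111.2 km/° = 2812 km.
At 56° latitude, spacing = 2812 × cos(56°) = 1572 km.

1570 km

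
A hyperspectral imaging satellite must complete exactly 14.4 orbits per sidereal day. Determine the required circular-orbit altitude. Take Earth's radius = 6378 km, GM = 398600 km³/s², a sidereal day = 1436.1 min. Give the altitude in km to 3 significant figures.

Required period T = 86166 / 14.4 = 5983.8 s.
From T = 2π√(a³/μ): a = (μ T²/4π²)^(1/3) = (398600 × 5983.8² / 4π²)^(1/3) = 7124 km.
Altitude h = a − R = 7124 − 6378 = 746 km.

746 km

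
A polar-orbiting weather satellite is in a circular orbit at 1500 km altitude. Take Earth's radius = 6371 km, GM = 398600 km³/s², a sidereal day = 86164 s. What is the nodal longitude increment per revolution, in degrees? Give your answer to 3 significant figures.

Semi-major axis a = 6371 + 1500 = 7871 km. Period T = 2π√(a³/μ) = 2π√(7871³/398600) = 6949.5 s = 115.83 min.
During one orbit Earth rotates (6949.5 / 86164) × 360° = 29.04°.

29.0°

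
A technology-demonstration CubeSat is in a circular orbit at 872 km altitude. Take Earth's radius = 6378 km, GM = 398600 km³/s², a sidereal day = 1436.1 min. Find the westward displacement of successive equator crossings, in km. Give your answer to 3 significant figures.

2860 km

Semi-major axis a = 6378 + 872 = 7250 km. Period T = 2π√(a³/μ) = 2π√(7250³/398600) = 6143.5 s = 102.39 min.
During one orbit Earth rotates (6143.5 / 86166) × 360° = 25.67°.
At the equator that is 25.67° × (2π·6378/360) km/° = 25.67 × 111.3 = 2857 km.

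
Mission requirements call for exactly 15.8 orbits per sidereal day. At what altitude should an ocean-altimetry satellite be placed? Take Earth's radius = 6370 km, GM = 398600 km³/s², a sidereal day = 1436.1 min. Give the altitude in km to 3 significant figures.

Required period T = 86166 / 15.8 = 5453.5 s.
From T = 2π√(a³/μ): a = (μ T²/4π²)^(1/3) = (398600 × 5453.5² / 4π²)^(1/3) = 6696 km.
Altitude h = a − R = 6696 − 6370 = 326 km.

326 km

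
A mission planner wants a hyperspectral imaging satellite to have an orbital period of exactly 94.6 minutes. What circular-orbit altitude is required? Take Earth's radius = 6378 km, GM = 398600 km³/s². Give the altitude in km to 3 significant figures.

499 km

T = 94.6 min = 5676.0 s.
From T = 2π√(a³/μ): a = (μ T²/4π²)^(1/3) = (398600 × 5676.0² / 4π²)^(1/3) = 6877 km.
Altitude h = a − R = 6877 − 6378 = 499 km.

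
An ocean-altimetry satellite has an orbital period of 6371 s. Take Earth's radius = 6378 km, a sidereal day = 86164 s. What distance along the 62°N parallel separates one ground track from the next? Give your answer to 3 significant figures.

1390 km

Node shift per orbit = (6371.0/86164) × 360° = 26.62°.
Equatorial spacing = 26.62 × 111.3 km/° = 2963 km.
At 62° latitude, spacing = 2963 × cos(62°) = 1391 km.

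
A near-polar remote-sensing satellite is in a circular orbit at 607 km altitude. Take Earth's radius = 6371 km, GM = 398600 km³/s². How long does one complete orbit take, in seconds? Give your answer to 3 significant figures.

Semi-major axis a = 6371 + 607 = 6978 km. Period T = 2π√(a³/μ) = 2π√(6978³/398600) = 5801.1 s = 96.68 min.

5800 seconds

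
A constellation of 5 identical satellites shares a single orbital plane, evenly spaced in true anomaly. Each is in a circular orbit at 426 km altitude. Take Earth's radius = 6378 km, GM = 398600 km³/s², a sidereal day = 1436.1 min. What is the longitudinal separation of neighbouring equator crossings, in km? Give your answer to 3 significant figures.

520 km

Semi-major axis a = 6378 + 426 = 6804 km. Period T = 2π√(a³/μ) = 2π√(6804³/398600) = 5585.4 s = 93.09 min.
Single-satellite node shift = (5585.4/86166) × 360° = 23.34°.
With 5 satellites evenly phased, successive equator crossings are 23.34/5 = 4.667° apart.
That is 4.667 × 111.3 = 520 km at the equator.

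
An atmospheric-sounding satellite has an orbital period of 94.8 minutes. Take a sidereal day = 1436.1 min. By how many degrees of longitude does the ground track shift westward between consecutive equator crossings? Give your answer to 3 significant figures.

T = 94.8 min = 5688.0 s.
During one orbit Earth rotates (5688.0 / 86166) × 360° = 23.76°.

23.8°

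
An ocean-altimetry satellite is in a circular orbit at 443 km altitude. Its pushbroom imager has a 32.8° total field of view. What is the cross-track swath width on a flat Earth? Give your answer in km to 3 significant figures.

Half-angle = 32.8°/2 = 16.4°.
Swath width ≈ 2h·tan(θ/2) = 2 × 443 × tan(16.4°) = 260.8 km.

261 km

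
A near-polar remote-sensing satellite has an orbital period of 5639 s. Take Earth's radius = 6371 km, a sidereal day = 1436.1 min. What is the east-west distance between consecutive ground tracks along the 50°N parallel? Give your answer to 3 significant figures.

Node shift per orbit = (5639.0/86166) × 360° = 23.56°.
Equatorial spacing = 23.56 × 111.2 km/° = 2620 km.
At 50° latitude, spacing = 2620 × cos(50°) = 1684 km.

1680 km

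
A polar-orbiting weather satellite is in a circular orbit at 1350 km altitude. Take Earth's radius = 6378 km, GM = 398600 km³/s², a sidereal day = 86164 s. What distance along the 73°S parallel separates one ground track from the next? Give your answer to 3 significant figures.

Semi-major axis a = 6378 + 1350 = 7728 km. Period T = 2π√(a³/μ) = 2π√(7728³/398600) = 6761.0 s = 112.68 min.
Node shift per orbit = (6761.0/86164) × 360° = 28.25°.
Equatorial spacing = 28.25 × 111.3 km/° = 3144 km.
At 73° latitude, spacing = 3144 × cos(73°) = 919 km.

919 km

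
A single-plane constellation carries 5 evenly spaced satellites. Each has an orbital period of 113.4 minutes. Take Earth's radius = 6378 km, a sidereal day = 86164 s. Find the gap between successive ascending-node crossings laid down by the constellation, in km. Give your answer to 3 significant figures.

633 km

T = 113.4 min = 6804.0 s.
Single-satellite node shift = (6804.0/86164) × 360° = 28.43°.
With 5 satellites evenly phased, successive equator crossings are 28.43/5 = 5.686° apart.
That is 5.686 × 111.3 = 633 km at the equator.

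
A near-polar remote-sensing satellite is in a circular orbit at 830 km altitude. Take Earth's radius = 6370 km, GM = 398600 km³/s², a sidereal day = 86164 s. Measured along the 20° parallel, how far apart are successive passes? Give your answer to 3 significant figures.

2650 km

Semi-major axis a = 6370 + 830 = 7200 km. Period T = 2π√(a³/μ) = 2π√(7200³/398600) = 6080.1 s = 101.33 min.
Node shift per orbit = (6080.1/86164) × 360° = 25.40°.
Equatorial spacing = 25.40 × 111.2 km/° = 2824 km.
At 20° latitude, spacing = 2824 × cos(20°) = 2654 km.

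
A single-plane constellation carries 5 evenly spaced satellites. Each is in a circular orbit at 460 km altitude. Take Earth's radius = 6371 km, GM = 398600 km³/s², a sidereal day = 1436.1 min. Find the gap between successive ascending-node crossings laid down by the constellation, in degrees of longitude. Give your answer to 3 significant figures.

Semi-major axis a = 6371 + 460 = 6831 km. Period T = 2π√(a³/μ) = 2π√(6831³/398600) = 5618.7 s = 93.65 min.
Single-satellite node shift = (5618.7/86166) × 360° = 23.47°.
With 5 satellites evenly phased, successive equator crossings are 23.47/5 = 4.695° apart.

4.69°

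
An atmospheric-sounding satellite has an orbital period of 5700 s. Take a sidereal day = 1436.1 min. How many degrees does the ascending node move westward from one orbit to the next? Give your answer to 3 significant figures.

23.8°

During one orbit Earth rotates (5700.0 / 86166) × 360° = 23.81°.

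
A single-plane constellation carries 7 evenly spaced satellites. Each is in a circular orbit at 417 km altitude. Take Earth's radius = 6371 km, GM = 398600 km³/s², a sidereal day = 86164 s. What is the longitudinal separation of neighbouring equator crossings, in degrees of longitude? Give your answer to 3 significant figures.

3.32°

Semi-major axis a = 6371 + 417 = 6788 km. Period T = 2π√(a³/μ) = 2π√(6788³/398600) = 5565.8 s = 92.76 min.
Single-satellite node shift = (5565.8/86164) × 360° = 23.25°.
With 7 satellites evenly phased, successive equator crossings are 23.25/7 = 3.322° apart.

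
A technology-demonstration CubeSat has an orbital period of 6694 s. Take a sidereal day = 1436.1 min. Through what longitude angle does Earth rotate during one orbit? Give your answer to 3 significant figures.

28.0°

During one orbit Earth rotates (6694.0 / 86166) × 360° = 27.97°.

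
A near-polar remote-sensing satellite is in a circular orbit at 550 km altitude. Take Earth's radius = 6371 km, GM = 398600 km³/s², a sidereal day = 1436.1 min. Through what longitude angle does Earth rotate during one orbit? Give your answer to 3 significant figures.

Semi-major axis a = 6371 + 550 = 6921 km. Period T = 2π√(a³/μ) = 2π√(6921³/398600) = 5730.1 s = 95.50 min.
During one orbit Earth rotates (5730.1 / 86166) × 360° = 23.94°.

23.9°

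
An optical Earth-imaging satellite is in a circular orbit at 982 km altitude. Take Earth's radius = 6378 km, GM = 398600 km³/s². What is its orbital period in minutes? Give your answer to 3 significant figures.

Semi-major axis a = 6378 + 982 = 7360 km. Period T = 2π√(a³/μ) = 2π√(7360³/398600) = 6283.9 s = 104.73 min.

105 min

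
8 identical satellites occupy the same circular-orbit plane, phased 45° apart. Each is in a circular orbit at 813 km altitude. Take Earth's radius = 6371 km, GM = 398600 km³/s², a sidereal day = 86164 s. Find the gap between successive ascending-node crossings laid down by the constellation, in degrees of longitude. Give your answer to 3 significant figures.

3.16°

Semi-major axis a = 6371 + 813 = 7184 km. Period T = 2π√(a³/μ) = 2π√(7184³/398600) = 6059.8 s = 101.00 min.
Single-satellite node shift = (6059.8/86164) × 360° = 25.32°.
With 8 satellites evenly phased, successive equator crossings are 25.32/8 = 3.165° apart.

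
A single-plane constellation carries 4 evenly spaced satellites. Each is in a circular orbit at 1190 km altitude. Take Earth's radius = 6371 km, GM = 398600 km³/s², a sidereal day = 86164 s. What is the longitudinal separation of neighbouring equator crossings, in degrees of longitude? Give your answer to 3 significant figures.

Semi-major axis a = 6371 + 1190 = 7561 km. Period T = 2π√(a³/μ) = 2π√(7561³/398600) = 6543.0 s = 109.05 min.
Single-satellite node shift = (6543.0/86164) × 360° = 27.34°.
With 4 satellites evenly phased, successive equator crossings are 27.34/4 = 6.834° apart.

6.83°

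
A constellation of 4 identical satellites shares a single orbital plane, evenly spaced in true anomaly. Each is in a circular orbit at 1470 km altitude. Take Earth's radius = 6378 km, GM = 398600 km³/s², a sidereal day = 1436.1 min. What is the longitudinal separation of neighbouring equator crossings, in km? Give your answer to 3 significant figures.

804 km

Semi-major axis a = 6378 + 1470 = 7848 km. Period T = 2π√(a³/μ) = 2π√(7848³/398600) = 6919.1 s = 115.32 min.
Single-satellite node shift = (6919.1/86166) × 360° = 28.91°.
With 4 satellites evenly phased, successive equator crossings are 28.91/4 = 7.227° apart.
That is 7.227 × 111.3 = 804 km at the equator.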